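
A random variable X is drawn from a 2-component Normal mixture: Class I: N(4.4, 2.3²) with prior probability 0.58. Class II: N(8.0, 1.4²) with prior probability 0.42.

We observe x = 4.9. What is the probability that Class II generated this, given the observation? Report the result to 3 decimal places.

0.095

The responsibility of component k is P(Z=k) f_k(x) divided by Σ_j P(Z=j) f_j(x).
Component likelihoods at x = 4.9:
  L_I = (1/(2.3·√(2π)))·exp(−(4.9−4.4)²/(2·2.3²)) = 0.173453·exp(-0.02363) = 0.169403
  L_II = (1/(1.4·√(2π)))·exp(−(4.9−8.0)²/(2·1.4²)) = 0.284959·exp(-2.45153) = 0.0245525
Prior × likelihood for each component:
  P(Z=I)·L_I = 0.58 × 0.169403 = 0.0982535
  P(Z=II)·L_II = 0.42 × 0.0245525 = 0.0103121
Denominator: 0.0982535 + 0.0103121 = 0.108566
P(Class II | data) ≈ 0.095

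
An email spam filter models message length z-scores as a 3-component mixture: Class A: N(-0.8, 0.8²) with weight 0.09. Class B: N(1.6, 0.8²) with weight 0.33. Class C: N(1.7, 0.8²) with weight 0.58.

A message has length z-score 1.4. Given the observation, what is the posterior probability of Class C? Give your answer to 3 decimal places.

0.627

The responsibility of component k is π_k f_k(x) divided by Σ_j π_j f_j(x).
Evaluate each component's likelihood at the observed value:
  p_A = 0.011367
  p_B = 0.483335
  p_C = 0.464819
Unnormalised posteriors:
  π_A·p_A = 0.09 × 0.011367 = 0.00102303
  π_B·p_B = 0.33 × 0.483335 = 0.159501
  π_C·p_C = 0.58 × 0.464819 = 0.269595
Normaliser: 0.00102303 + 0.159501 + 0.269595 = 0.430119
Responsibility of Class C: 0.269595 / 0.430119 ≈ 0.627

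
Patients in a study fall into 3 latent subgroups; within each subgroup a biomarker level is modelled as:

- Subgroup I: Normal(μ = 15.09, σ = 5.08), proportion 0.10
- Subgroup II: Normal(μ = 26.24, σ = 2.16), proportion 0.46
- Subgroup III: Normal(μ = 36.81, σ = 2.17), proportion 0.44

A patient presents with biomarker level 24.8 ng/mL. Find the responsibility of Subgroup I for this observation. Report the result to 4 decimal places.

0.0182

P(component k | x) = π_k·f_k(x) / marginal(x), where marginal(x) = Σ_j π_j·f_j(x).
Component likelihoods at x = 24.8 ng/mL:
  f_I = (1/(5.08·√(2π)))·exp(−(24.8−15.09)²/(2·5.08²)) = 0.078532·exp(-1.82676) = 0.0126385
  f_II = (1/(2.16·√(2π)))·exp(−(24.8−26.24)²/(2·2.16²)) = 0.184696·exp(-0.22222) = 0.147893
  f_III = (1/(2.17·√(2π)))·exp(−(24.8−36.81)²/(2·2.17²)) = 0.183844·exp(-15.31569) = 4.10139e-08
Prior × likelihood for each component:
  π_I·f_I = 0.10 × 0.0126385 = 0.00126385
  π_II·f_II = 0.46 × 0.147893 = 0.0680306
  π_III·f_III = 0.44 × 4.10139e-08 = 1.80461e-08
Denominator: 0.00126385 + 0.0680306 + 1.80461e-08 = 0.0692945
P(Subgroup I | x) = 0.00126385 / 0.0692945 ≈ 0.0182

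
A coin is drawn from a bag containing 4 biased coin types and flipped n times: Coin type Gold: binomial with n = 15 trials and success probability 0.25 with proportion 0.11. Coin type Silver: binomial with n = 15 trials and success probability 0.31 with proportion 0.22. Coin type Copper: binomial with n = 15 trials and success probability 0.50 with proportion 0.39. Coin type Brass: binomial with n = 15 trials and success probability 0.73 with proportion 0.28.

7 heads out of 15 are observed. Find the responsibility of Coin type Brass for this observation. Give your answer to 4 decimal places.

0.0528

The responsibility of component k is π_k f_k(x) divided by Σ_j π_j f_j(x).
Binomial probabilities:
  f_Gold = 0.0393205
  f_Silver = 0.0909648
  f_Copper = 0.196381
  f_Brass = 0.0200779
Prior × likelihood for each component:
  π_Gold·f_Gold = 0.11 × 0.0393205 = 0.00432525
  π_Silver·f_Silver = 0.22 × 0.0909648 = 0.0200122
  π_Copper·f_Copper = 0.39 × 0.196381 = 0.0765884
  π_Brass·f_Brass = 0.28 × 0.0200779 = 0.00562182
Denominator: 0.00432525 + 0.0200122 + 0.0765884 + 0.00562182 = 0.106548
So the posterior for Coin type Brass is 0.00562182 / 0.106548 ≈ 0.0528.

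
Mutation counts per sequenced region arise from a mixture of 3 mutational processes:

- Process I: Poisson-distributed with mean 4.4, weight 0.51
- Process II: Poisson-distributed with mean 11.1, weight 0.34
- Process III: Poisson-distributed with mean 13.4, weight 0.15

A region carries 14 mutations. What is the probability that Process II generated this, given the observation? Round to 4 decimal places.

P(component k | x) = π_k·f_k(x) / marginal(x), where marginal(x) = Σ_j π_j·f_j(x).
Poisson probabilities:
  f_I = 0.00014356
  f_II = 0.0747213
  f_III = 0.104595
Unnormalised posteriors:
  π_I·f_I = 0.51 × 0.00014356 = 7.32156e-05
  π_II·f_II = 0.34 × 0.0747213 = 0.0254053
  π_III·f_III = 0.15 × 0.104595 = 0.0156893
Denominator: 7.32156e-05 + 0.0254053 + 0.0156893 = 0.0411678
Responsibility of Process II: 0.0254053 / 0.0411678 ≈ 0.6171

0.6171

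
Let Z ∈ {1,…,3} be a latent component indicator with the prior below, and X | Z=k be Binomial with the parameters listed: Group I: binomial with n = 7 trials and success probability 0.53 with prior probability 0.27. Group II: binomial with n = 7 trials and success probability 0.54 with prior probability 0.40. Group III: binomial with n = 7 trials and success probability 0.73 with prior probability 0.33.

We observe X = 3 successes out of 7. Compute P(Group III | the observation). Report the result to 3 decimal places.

0.125

P(component k | x) = π_k·f_k(x) / marginal(x), where marginal(x) = Σ_j π_j·f_j(x).
Evaluate each component's likelihood at the observed value:
  L_I = C(7,3)·0.53^3·0.47^4 = 35·0.148877·0.0487968 = 0.254265
  L_II = C(7,3)·0.54^3·0.46^4 = 35·0.157464·0.0447746 = 0.246763
  L_III = C(7,3)·0.73^3·0.27^4 = 35·0.389017·0.00531441 = 0.0723589
Prior × likelihood for each component:
  π_I·L_I = 0.27 × 0.254265 = 0.0686516
  π_II·L_II = 0.40 × 0.246763 = 0.0987053
  π_III·L_III = 0.33 × 0.0723589 = 0.0238784
Evidence: 0.0686516 + 0.0987053 + 0.0238784 = 0.191235
So the posterior for Group III is 0.0238784 / 0.191235 ≈ 0.125.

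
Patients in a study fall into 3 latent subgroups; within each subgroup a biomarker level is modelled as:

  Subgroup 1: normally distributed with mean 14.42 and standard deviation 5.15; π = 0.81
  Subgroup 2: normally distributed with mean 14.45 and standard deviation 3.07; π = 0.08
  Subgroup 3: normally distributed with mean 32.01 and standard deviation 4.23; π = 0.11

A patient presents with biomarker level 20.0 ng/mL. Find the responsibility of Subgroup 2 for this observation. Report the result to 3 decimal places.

P(component k | x) = w_k·f_k(x) / marginal(x), where marginal(x) = Σ_j w_j·f_j(x).
Evaluate each component's likelihood at the observed value:
  f_1 = 0.0430705
  f_2 = 0.0253565
  f_3 = 0.00167525
Prior × likelihood for each component:
  w_1·f_1 = 0.81 × 0.0430705 = 0.0348871
  w_2·f_2 = 0.08 × 0.0253565 = 0.00202852
  w_3·f_3 = 0.11 × 0.00167525 = 0.000184278
Sum: 0.0348871 + 0.00202852 + 0.000184278 = 0.0370999
P(Subgroup 2 | data) ≈ 0.055

0.055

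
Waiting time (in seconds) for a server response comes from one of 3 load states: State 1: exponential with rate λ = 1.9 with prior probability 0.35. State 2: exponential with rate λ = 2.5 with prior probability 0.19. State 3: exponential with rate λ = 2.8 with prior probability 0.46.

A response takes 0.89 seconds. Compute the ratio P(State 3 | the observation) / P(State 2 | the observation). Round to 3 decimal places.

Posterior odds = (π_i f_i(x)) / (π_j f_j(x)); the normalising sum cancels.
Exponential densities:
  f_1 = 0.350237
  f_2 = 0.270169
  f_3 = 0.231684
0.106575 / 0.051332 ≈ 2.076

2.076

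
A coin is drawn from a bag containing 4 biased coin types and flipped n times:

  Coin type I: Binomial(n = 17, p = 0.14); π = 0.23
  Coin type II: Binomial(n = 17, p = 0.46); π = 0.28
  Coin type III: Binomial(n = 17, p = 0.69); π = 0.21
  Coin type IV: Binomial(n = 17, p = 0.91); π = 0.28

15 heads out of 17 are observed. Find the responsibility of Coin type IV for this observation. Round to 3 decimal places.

The responsibility of component k is P(Z=k) f_k(x) divided by Σ_j P(Z=j) f_j(x).
Evaluate each component's likelihood at the observed value:
  f_I = C(17,15)·0.14^15·0.86^2 = 136·1.55568e-13·0.7396 = 1.56479e-11
  f_II = C(17,15)·0.46^15·0.54^2 = 136·8.7371e-06·0.2916 = 0.000346493
  f_III = C(17,15)·0.69^15·0.31^2 = 136·0.00382592·0.0961 = 0.0500033
  f_IV = C(17,15)·0.91^15·0.09^2 = 136·0.243008·0.0081 = 0.267698
Unnormalised posteriors:
  P(Z=I)·f_I = 0.23 × 1.56479e-11 = 3.59902e-12
  P(Z=II)·f_II = 0.28 × 0.000346493 = 9.70179e-05
  P(Z=III)·f_III = 0.21 × 0.0500033 = 0.0105007
  P(Z=IV)·f_IV = 0.28 × 0.267698 = 0.0749554
Sum: 3.59902e-12 + 9.70179e-05 + 0.0105007 + 0.0749554 = 0.0855531
P(Coin type IV | data) = 0.0749554 / 0.0855531 ≈ 0.876

0.876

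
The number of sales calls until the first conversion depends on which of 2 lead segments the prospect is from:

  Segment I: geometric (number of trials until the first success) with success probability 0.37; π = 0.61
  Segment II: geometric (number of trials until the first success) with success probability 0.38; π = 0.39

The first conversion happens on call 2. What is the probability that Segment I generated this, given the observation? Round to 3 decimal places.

0.607

Apply Bayes' rule: the posterior for each component is proportional to its prior times its likelihood at x.
Evaluate each component's likelihood at the observed value:
  f_I = 0.37·(1−0.37)^1 = 0.37·0.63 = 0.2331
  f_II = 0.38·(1−0.38)^1 = 0.38·0.62 = 0.2356
Weight by the priors:
  π_I·f_I = 0.61 × 0.2331 = 0.142191
  π_II·f_II = 0.39 × 0.2356 = 0.091884
Marginal: 0.142191 + 0.091884 = 0.234075
Responsibility of Segment I: 0.142191 / 0.234075 ≈ 0.607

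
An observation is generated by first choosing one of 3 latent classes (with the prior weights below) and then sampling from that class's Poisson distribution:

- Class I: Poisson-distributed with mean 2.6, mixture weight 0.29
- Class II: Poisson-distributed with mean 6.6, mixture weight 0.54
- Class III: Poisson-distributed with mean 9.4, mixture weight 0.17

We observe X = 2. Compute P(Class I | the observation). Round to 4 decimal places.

0.8141

P(component k | x) = π_k·f_k(x) / marginal(x), where marginal(x) = Σ_j π_j·f_j(x).
Evaluate each component's likelihood at the observed value:
  L_I = e^(−2.6)·2.6^2/2! = 0.251045
  L_II = e^(−6.6)·6.6^2/2! = 0.0296288
  L_III = e^(−9.4)·9.4^2/2! = 0.00365475
Multiply by the mixture weights:
  π_I·L_I = 0.29 × 0.251045 = 0.072803
  π_II·L_II = 0.54 × 0.0296288 = 0.0159996
  π_III·L_III = 0.17 × 0.00365475 = 0.000621307
Evidence: 0.072803 + 0.0159996 + 0.000621307 = 0.0894238
P(Class I | data) = 0.072803 / 0.0894238 ≈ 0.8141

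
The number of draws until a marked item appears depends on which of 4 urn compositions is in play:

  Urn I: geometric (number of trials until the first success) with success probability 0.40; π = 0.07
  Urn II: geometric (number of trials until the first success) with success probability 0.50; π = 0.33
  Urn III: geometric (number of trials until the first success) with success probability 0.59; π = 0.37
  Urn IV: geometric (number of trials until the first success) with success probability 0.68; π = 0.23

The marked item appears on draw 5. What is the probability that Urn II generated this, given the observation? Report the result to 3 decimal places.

0.474

By Bayes' theorem, P(k | x) = P(Z=k) f_k(x) / Σ_j P(Z=j) f_j(x).
Geometric probabilities:
  f_I = 0.40·(1−0.40)^4 = 0.40·0.1296 = 0.05184
  f_II = 0.50·(1−0.50)^4 = 0.50·0.0625 = 0.03125
  f_III = 0.59·(1−0.59)^4 = 0.59·0.0282576 = 0.016672
  f_IV = 0.68·(1−0.68)^4 = 0.68·0.0104858 = 0.00713032
Multiply by the mixture weights:
  P(Z=I)·f_I = 0.07 × 0.05184 = 0.0036288
  P(Z=II)·f_II = 0.33 × 0.03125 = 0.0103125
  P(Z=III)·f_III = 0.37 × 0.016672 = 0.00616864
  P(Z=IV)·f_IV = 0.23 × 0.00713032 = 0.00163997
Normaliser: 0.0036288 + 0.0103125 + 0.00616864 + 0.00163997 = 0.0217499
Responsibility of Urn II: 0.0103125 / 0.0217499 ≈ 0.474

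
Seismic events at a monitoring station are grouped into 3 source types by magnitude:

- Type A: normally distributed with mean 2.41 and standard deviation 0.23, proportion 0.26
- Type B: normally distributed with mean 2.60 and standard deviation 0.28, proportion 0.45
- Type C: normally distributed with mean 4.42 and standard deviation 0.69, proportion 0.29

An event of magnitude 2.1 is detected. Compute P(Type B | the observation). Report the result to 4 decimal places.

0.4164

Posterior ∝ prior × likelihood, so P(k | x) ∝ P(Z=k) f_k(x); normalise over all components.
Normal densities:
  p_A = 0.699367
  p_B = 0.28928
  p_C = 0.00202848
Unnormalised posteriors:
  P(Z=A)·p_A = 0.26 × 0.699367 = 0.181835
  P(Z=B)·p_B = 0.45 × 0.28928 = 0.130176
  P(Z=C)·p_C = 0.29 × 0.00202848 = 0.000588259
Sum: 0.181835 + 0.130176 + 0.000588259 = 0.3126
P(Type B | x) = 0.130176 / 0.3126 ≈ 0.4164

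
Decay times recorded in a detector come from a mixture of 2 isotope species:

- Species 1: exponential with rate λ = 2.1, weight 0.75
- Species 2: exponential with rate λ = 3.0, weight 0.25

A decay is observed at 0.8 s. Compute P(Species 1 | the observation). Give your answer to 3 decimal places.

By Bayes' theorem, P(k | x) = w_k f_k(x) / Σ_j w_j f_j(x).
Evaluate each component's likelihood at the observed value:
  f_1 = 0.391385
  f_2 = 0.272154
Weight by the priors:
  w_1·f_1 = 0.75 × 0.391385 = 0.293539
  w_2·f_2 = 0.25 × 0.272154 = 0.0680385
Evidence: 0.293539 + 0.0680385 = 0.361577
P(Species 1 | x) = 0.293539 / 0.361577 ≈ 0.812

0.812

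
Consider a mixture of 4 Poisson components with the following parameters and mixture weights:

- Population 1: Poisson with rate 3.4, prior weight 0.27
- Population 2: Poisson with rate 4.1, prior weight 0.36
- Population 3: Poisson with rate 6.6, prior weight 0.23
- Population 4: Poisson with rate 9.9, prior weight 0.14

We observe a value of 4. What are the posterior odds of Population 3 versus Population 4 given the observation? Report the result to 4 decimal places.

8.7985

Posterior odds = (P(Z=i) f_i(x)) / (P(Z=j) f_j(x)); the normalising sum cancels.
Component likelihoods at x = 4:
  f_1 = e^(−3.4)·3.4^4/4! = 0.185825
  f_2 = e^(−4.1)·4.1^4/4! = 0.195127
  f_3 = e^(−6.6)·6.6^4/4! = 0.107553
  f_4 = e^(−9.9)·9.9^4/4! = 0.0200823
0.0247371 / 0.00281153 ≈ 8.7985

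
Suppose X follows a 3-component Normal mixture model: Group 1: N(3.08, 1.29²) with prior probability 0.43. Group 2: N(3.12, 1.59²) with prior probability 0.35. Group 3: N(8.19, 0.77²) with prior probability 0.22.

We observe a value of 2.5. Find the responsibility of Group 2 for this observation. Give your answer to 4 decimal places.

0.4037

Posterior ∝ prior × likelihood, so P(k | x) ∝ P(Z=k) f_k(x); normalise over all components.
Evaluate each component's likelihood at the observed value:
  f_1 = (1/(1.29·√(2π)))·exp(−(2.5−3.08)²/(2·1.29²)) = 0.309258·exp(-0.10108) = 0.279527
  f_2 = (1/(1.59·√(2π)))·exp(−(2.5−3.12)²/(2·1.59²)) = 0.250907·exp(-0.07603) = 0.232539
  f_3 = (1/(0.77·√(2π)))·exp(−(2.5−8.19)²/(2·0.77²)) = 0.518107·exp(-27.30317) = 7.19123e-13
Unnormalised posteriors:
  P(Z=1)·f_1 = 0.43 × 0.279527 = 0.120197
  P(Z=2)·f_2 = 0.35 × 0.232539 = 0.0813886
  P(Z=3)·f_3 = 0.22 × 7.19123e-13 = 1.58207e-13
Marginal: 0.120197 + 0.0813886 + 1.58207e-13 = 0.201585
P(Group 2 | 2.5) = 0.0813886 / 0.201585 ≈ 0.4037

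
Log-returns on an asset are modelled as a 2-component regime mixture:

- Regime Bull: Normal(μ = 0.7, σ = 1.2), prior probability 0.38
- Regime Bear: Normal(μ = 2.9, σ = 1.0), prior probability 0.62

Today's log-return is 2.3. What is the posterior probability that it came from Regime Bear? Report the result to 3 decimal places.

By Bayes' theorem, P(k | x) = π_k f_k(x) / Σ_j π_j f_j(x).
Normal densities:
  L_Bull = 0.136675
  L_Bear = 0.333225
Weight by the priors:
  π_Bull·L_Bull = 0.38 × 0.136675 = 0.0519365
  π_Bear·L_Bear = 0.62 × 0.333225 = 0.206599
Evidence: 0.0519365 + 0.206599 = 0.258536
So the posterior for Regime Bear is 0.206599 / 0.258536 ≈ 0.799.

0.799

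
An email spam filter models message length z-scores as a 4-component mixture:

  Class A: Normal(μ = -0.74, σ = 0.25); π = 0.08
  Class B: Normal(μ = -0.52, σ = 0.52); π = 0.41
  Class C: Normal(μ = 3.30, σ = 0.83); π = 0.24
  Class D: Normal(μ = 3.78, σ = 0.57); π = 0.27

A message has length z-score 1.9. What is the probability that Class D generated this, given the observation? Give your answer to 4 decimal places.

Apply Bayes' rule: the posterior for each component is proportional to its prior times its likelihood at x.
Component likelihoods at x = 1.9:
  L_A = (1/(0.25·√(2π)))·exp(−(1.9−-0.74)²/(2·0.25²)) = 1.595769·exp(-55.75680) = 9.7297e-25
  L_B = (1/(0.52·√(2π)))·exp(−(1.9−-0.52)²/(2·0.52²)) = 0.767197·exp(-10.82914) = 1.52009e-05
  L_C = (1/(0.83·√(2π)))·exp(−(1.9−3.30)²/(2·0.83²)) = 0.480653·exp(-1.42256) = 0.115884
  L_D = (1/(0.57·√(2π)))·exp(−(1.9−3.78)²/(2·0.57²)) = 0.699899·exp(-5.43921) = 0.00303959
Weight by the priors:
  π_A·L_A = 0.08 × 9.7297e-25 = 7.78376e-26
  π_B·L_B = 0.41 × 1.52009e-05 = 6.23238e-06
  π_C·L_C = 0.24 × 0.115884 = 0.0278121
  π_D·L_D = 0.27 × 0.00303959 = 0.00082069
Marginal: 7.78376e-26 + 6.23238e-06 + 0.0278121 + 0.00082069 = 0.0286391
Responsibility of Class D: 0.00082069 / 0.0286391 ≈ 0.0287

0.0287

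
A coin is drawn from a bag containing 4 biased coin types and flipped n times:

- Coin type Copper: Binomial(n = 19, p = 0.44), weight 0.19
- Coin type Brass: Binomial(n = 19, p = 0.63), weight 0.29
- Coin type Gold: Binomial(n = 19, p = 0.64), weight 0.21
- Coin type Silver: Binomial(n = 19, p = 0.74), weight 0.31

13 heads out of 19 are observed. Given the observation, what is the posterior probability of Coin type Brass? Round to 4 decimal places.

By Bayes' theorem, P(k | x) = π_k f_k(x) / Σ_j π_j f_j(x).
Binomial probabilities:
  L_Copper = 0.0193863
  L_Brass = 0.171443
  L_Gold = 0.178499
  L_Silver = 0.167238
Prior × likelihood for each component:
  π_Copper·L_Copper = 0.19 × 0.0193863 = 0.0036834
  π_Brass·L_Brass = 0.29 × 0.171443 = 0.0497184
  π_Gold·L_Gold = 0.21 × 0.178499 = 0.0374848
  π_Silver·L_Silver = 0.31 × 0.167238 = 0.0518437
Sum: 0.0036834 + 0.0497184 + 0.0374848 + 0.0518437 = 0.14273
Responsibility of Coin type Brass: 0.0497184 / 0.14273 ≈ 0.3483

0.3483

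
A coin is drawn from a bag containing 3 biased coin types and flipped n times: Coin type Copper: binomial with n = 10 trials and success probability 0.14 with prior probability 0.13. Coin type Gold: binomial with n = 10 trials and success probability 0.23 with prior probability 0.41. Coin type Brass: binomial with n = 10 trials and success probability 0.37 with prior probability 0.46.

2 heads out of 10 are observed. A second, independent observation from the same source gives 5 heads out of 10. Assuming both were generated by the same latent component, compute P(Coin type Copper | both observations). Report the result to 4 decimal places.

P(component k | x) = π_k·f_k(x) / marginal(x), where marginal(x) = Σ_j π_j·f_j(x).
Since both observations come from the same component, the likelihood for component k is f_k(x₁)·f_k(x₂).
  f_Copper = [0.26391] × [0.00637577] = 0.00168263
  f_Gold = [0.294167] × [0.0439029] = 0.0129148
  f_Brass = [0.152876] × [0.173425] = 0.0265126
Multiply by the mixture weights:
  π_Copper·f_Copper = 0.13 × 0.00168263 = 0.000218742
  π_Gold·f_Gold = 0.41 × 0.0129148 = 0.00529506
  π_Brass·f_Brass = 0.46 × 0.0265126 = 0.0121958
Marginal: 0.000218742 + 0.00529506 + 0.0121958 = 0.0177096
P(Coin type Copper | data) ≈ 0.0124

0.0124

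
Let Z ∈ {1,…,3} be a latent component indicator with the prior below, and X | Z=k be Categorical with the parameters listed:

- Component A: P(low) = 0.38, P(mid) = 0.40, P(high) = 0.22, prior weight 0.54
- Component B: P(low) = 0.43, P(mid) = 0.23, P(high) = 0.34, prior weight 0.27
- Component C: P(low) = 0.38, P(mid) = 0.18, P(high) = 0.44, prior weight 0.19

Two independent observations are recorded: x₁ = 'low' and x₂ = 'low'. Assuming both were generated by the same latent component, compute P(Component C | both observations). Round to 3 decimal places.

Posterior ∝ prior × likelihood, so P(k | x) ∝ π_k f_k(x); normalise over all components.
Since both observations come from the same component, the likelihood for component k is f_k(x₁)·f_k(x₂).
  p_A = [P(low | comp) = 0.38] × [0.38] = 0.1444
  p_B = [P(low | comp) = 0.43] × [0.43] = 0.1849
  p_C = [P(low | comp) = 0.38] × [0.38] = 0.1444
Prior × likelihood for each component:
  π_A·p_A = 0.54 × 0.1444 = 0.077976
  π_B·p_B = 0.27 × 0.1849 = 0.049923
  π_C·p_C = 0.19 × 0.1444 = 0.027436
Marginal: 0.077976 + 0.049923 + 0.027436 = 0.155335
Responsibility of Component C: 0.027436 / 0.155335 ≈ 0.177

0.177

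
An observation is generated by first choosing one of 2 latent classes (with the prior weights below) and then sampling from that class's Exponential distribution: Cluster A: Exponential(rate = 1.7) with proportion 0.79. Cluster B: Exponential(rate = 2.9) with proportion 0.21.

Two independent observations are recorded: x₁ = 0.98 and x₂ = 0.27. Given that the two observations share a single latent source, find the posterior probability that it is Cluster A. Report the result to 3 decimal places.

0.853

The responsibility of component k is w_k f_k(x) divided by Σ_j w_j f_j(x).
Since both observations come from the same component, the likelihood for component k is f_k(x₁)·f_k(x₂).
  p_A = [1.7·e^(−1.7·0.98) = 1.7·e^(−1.6660) = 0.321303] × [1.07426] = 0.345161
  p_B = [2.9·e^(−2.9·0.98) = 2.9·e^(−2.8420) = 0.169096] × [1.3254] = 0.224119
Weight by the priors:
  w_A·p_A = 0.79 × 0.345161 = 0.272677
  w_B·p_B = 0.21 × 0.224119 = 0.047065
Denominator: 0.272677 + 0.047065 = 0.319742
Responsibility of Cluster A: 0.272677 / 0.319742 ≈ 0.853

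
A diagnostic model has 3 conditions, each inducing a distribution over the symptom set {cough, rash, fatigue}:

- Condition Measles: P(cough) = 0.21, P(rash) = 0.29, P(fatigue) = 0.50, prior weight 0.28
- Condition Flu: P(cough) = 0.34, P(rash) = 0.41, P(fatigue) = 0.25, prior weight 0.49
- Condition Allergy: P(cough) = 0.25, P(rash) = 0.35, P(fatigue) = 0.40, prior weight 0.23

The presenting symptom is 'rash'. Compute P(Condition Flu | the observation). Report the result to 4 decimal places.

By Bayes' theorem, P(k | x) = P(Z=k) f_k(x) / Σ_j P(Z=j) f_j(x).
Categorical probabilities:
  f_Measles = P(rash | comp) = 0.29
  f_Flu = P(rash | comp) = 0.41
  f_Allergy = P(rash | comp) = 0.35
Prior × likelihood for each component:
  P(Z=Measles)·f_Measles = 0.28 × 0.29 = 0.0812
  P(Z=Flu)·f_Flu = 0.49 × 0.41 = 0.2009
  P(Z=Allergy)·f_Allergy = 0.23 × 0.35 = 0.0805
Denominator: 0.0812 + 0.2009 + 0.0805 = 0.3626
Responsibility of Condition Flu: 0.2009 / 0.3626 ≈ 0.5541

0.5541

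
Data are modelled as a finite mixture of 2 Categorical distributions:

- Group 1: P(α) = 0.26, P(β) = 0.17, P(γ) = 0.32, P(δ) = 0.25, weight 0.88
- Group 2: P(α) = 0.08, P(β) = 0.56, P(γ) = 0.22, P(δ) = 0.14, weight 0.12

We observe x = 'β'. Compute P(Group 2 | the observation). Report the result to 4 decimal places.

The responsibility of component k is P(Z=k) f_k(x) divided by Σ_j P(Z=j) f_j(x).
Categorical probabilities:
  L_1 = P(β | comp) = 0.17
  L_2 = P(β | comp) = 0.56
Weight by the priors:
  P(Z=1)·L_1 = 0.88 × 0.17 = 0.1496
  P(Z=2)·L_2 = 0.12 × 0.56 = 0.0672
Evidence: 0.1496 + 0.0672 = 0.2168
P(Group 2 | data) = 0.0672 / 0.2168 ≈ 0.3100

0.3100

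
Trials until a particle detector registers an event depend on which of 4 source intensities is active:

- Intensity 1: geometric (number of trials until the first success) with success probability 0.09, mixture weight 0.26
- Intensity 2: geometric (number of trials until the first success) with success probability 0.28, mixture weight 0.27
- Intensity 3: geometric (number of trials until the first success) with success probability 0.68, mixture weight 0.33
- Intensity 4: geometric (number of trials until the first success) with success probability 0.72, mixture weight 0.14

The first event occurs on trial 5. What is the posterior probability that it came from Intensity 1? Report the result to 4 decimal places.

By Bayes' theorem, P(k | x) = π_k f_k(x) / Σ_j π_j f_j(x).
Evaluate each component's likelihood at the observed value:
  p_1 = 0.0617175
  p_2 = 0.0752468
  p_3 = 0.00713032
  p_4 = 0.00442552
Multiply by the mixture weights:
  π_1·p_1 = 0.26 × 0.0617175 = 0.0160465
  π_2·p_2 = 0.27 × 0.0752468 = 0.0203166
  π_3·p_3 = 0.33 × 0.00713032 = 0.002353
  π_4·p_4 = 0.14 × 0.00442552 = 0.000619573
Sum: 0.0160465 + 0.0203166 + 0.002353 + 0.000619573 = 0.0393358
So the posterior for Intensity 1 is 0.0160465 / 0.0393358 ≈ 0.4079.

0.4079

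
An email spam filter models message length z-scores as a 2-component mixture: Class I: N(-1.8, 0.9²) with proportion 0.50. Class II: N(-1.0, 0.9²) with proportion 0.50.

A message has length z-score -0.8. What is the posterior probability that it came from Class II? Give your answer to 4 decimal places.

0.6440

Apply Bayes' rule: the posterior for each component is proportional to its prior times its likelihood at x.
Evaluate each component's likelihood at the observed value:
  p_I = 0.239103
  p_II = 0.432458
Multiply by the mixture weights:
  π_I·p_I = 0.50 × 0.239103 = 0.119551
  π_II·p_II = 0.50 × 0.432458 = 0.216229
Sum: 0.119551 + 0.216229 = 0.335781
So the posterior for Class II is 0.216229 / 0.335781 ≈ 0.6440.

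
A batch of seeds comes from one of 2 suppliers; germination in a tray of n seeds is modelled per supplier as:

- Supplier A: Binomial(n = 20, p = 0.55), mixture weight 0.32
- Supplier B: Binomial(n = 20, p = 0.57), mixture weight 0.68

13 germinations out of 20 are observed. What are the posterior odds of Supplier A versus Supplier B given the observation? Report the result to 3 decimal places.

Posterior odds = (π_i f_i(x)) / (π_j f_j(x)); the normalising sum cancels.
Binomial probabilities:
  p_A = 0.122072
  p_B = 0.141275
0.0390631 / 0.0960672 ≈ 0.407

0.407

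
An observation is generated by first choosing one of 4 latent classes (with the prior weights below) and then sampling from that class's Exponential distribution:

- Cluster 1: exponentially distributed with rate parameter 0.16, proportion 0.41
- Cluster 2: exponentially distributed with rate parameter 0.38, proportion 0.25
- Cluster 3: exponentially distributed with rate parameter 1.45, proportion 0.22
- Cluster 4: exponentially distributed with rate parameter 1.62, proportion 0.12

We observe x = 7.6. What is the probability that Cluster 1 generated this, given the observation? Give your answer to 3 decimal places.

Apply Bayes' rule: the posterior for each component is proportional to its prior times its likelihood at x.
Exponential densities:
  p_1 = 0.16·e^(−0.16·7.6) = 0.16·e^(−1.2160) = 0.0474262
  p_2 = 0.38·e^(−0.38·7.6) = 0.38·e^(−2.8880) = 0.0211612
  p_3 = 1.45·e^(−1.45·7.6) = 1.45·e^(−11.0200) = 2.37379e-05
  p_4 = 1.62·e^(−1.62·7.6) = 1.62·e^(−12.3120) = 7.28587e-06
Unnormalised posteriors:
  P(Z=1)·p_1 = 0.41 × 0.0474262 = 0.0194447
  P(Z=2)·p_2 = 0.25 × 0.0211612 = 0.00529031
  P(Z=3)·p_3 = 0.22 × 2.37379e-05 = 5.22234e-06
  P(Z=4)·p_4 = 0.12 × 7.28587e-06 = 8.74304e-07
Sum: 0.0194447 + 0.00529031 + 5.22234e-06 + 8.74304e-07 = 0.0247411
P(Cluster 1 | x) ≈ 0.786

0.786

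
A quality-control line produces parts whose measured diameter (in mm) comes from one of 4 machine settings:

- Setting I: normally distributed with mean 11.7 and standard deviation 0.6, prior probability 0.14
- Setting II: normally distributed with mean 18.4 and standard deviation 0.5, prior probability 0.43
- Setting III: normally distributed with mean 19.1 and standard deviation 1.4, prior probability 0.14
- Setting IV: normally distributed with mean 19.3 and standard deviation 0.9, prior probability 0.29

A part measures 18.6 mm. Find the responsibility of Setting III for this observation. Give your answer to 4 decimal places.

The responsibility of component k is π_k f_k(x) divided by Σ_j π_j f_j(x).
Normal densities:
  L_I = (1/(0.6·√(2π)))·exp(−(18.6−11.7)²/(2·0.6²)) = 0.664904·exp(-66.12500) = 1.27361e-29
  L_II = (1/(0.5·√(2π)))·exp(−(18.6−18.4)²/(2·0.5²)) = 0.797885·exp(-0.08000) = 0.73654
  L_III = (1/(1.4·√(2π)))·exp(−(18.6−19.1)²/(2·1.4²)) = 0.284959·exp(-0.06378) = 0.267353
  L_IV = (1/(0.9·√(2π)))·exp(−(18.6−19.3)²/(2·0.9²)) = 0.443269·exp(-0.30247) = 0.327572
Unnormalised posteriors:
  π_I·L_I = 0.14 × 1.27361e-29 = 1.78305e-30
  π_II·L_II = 0.43 × 0.73654 = 0.316712
  π_III·L_III = 0.14 × 0.267353 = 0.0374294
  π_IV·L_IV = 0.29 × 0.327572 = 0.0949959
Marginal: 1.78305e-30 + 0.316712 + 0.0374294 + 0.0949959 = 0.449138
So the posterior for Setting III is 0.0374294 / 0.449138 ≈ 0.0833.

0.0833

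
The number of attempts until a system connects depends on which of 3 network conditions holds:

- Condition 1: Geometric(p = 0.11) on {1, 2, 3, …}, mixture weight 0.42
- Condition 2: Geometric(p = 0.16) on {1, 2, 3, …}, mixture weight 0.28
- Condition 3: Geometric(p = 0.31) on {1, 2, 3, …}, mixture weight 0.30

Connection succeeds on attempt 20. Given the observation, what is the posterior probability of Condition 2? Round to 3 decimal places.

0.241

P(component k | x) = w_k·f_k(x) / marginal(x), where marginal(x) = Σ_j w_j·f_j(x).
Geometric probabilities:
  f_1 = 0.0120172
  f_2 = 0.00582675
  f_3 = 0.00026884
Multiply by the mixture weights:
  w_1·f_1 = 0.42 × 0.0120172 = 0.00504722
  w_2·f_2 = 0.28 × 0.00582675 = 0.00163149
  w_3·f_3 = 0.30 × 0.00026884 = 8.06521e-05
Denominator: 0.00504722 + 0.00163149 + 8.06521e-05 = 0.00675936
P(Condition 2 | x) = 0.00163149 / 0.00675936 ≈ 0.241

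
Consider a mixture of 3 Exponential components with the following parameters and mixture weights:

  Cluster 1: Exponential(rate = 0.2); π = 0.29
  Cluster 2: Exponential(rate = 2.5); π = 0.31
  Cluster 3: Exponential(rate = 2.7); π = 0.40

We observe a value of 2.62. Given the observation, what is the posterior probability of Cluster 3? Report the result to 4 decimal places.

0.0251

Apply Bayes' rule: the posterior for each component is proportional to its prior times its likelihood at x.
Exponential densities:
  L_1 = 0.2·e^(−0.2·2.62) = 0.2·e^(−0.5240) = 0.118429
  L_2 = 2.5·e^(−2.5·2.62) = 2.5·e^(−6.5500) = 0.00357529
  L_3 = 2.7·e^(−2.7·2.62) = 2.7·e^(−7.0740) = 0.00228647
Unnormalised posteriors:
  P(Z=1)·L_1 = 0.29 × 0.118429 = 0.0343445
  P(Z=2)·L_2 = 0.31 × 0.00357529 = 0.00110834
  P(Z=3)·L_3 = 0.40 × 0.00228647 = 0.000914586
Denominator: 0.0343445 + 0.00110834 + 0.000914586 = 0.0363675
So the posterior for Cluster 3 is 0.000914586 / 0.0363675 ≈ 0.0251.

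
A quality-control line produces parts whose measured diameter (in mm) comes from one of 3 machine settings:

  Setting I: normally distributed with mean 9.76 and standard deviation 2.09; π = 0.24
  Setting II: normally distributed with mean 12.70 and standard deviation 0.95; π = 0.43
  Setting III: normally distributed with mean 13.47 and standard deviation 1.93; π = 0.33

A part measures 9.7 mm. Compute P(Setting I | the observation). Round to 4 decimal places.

0.8013

P(component k | x) = P(Z=k)·f_k(x) / marginal(x), where marginal(x) = Σ_j P(Z=j)·f_j(x).
Evaluate each component's likelihood at the observed value:
  f_I = (1/(2.09·√(2π)))·exp(−(9.7−9.76)²/(2·2.09²)) = 0.190881·exp(-0.00041) = 0.190803
  f_II = (1/(0.95·√(2π)))·exp(−(9.7−12.70)²/(2·0.95²)) = 0.419939·exp(-4.98615) = 0.00286899
  f_III = (1/(1.93·√(2π)))·exp(−(9.7−13.47)²/(2·1.93²)) = 0.206706·exp(-1.90782) = 0.0306758
Weight by the priors:
  P(Z=I)·f_I = 0.24 × 0.190803 = 0.0457927
  P(Z=II)·f_II = 0.43 × 0.00286899 = 0.00123367
  P(Z=III)·f_III = 0.33 × 0.0306758 = 0.010123
Marginal: 0.0457927 + 0.00123367 + 0.010123 = 0.0571494
So the posterior for Setting I is 0.0457927 / 0.0571494 ≈ 0.8013.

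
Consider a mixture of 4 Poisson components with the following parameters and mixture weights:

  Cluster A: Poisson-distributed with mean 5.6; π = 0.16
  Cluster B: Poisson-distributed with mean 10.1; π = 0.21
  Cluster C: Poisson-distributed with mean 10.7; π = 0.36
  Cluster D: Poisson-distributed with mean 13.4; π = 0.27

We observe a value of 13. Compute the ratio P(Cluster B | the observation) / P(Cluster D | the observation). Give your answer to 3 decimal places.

Posterior odds = (π_i f_i(x)) / (π_j f_j(x)); the normalising sum cancels.
Component likelihoods at x = 13:
  L_A = 0.00316311
  L_B = 0.0750798
  L_C = 0.0872485
  L_D = 0.109279
Odds = (0.21/0.27) × (0.0750798/0.109279) = 0.777778 × 0.687048 ≈ 0.534

0.534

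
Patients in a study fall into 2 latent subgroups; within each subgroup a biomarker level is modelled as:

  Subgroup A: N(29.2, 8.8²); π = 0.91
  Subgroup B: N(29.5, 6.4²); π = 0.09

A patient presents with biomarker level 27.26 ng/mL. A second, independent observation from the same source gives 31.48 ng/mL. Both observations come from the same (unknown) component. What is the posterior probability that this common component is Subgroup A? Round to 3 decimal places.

By Bayes' theorem, P(k | x) = P(Z=k) f_k(x) / Σ_j P(Z=j) f_j(x).
Since both observations come from the same component, the likelihood for component k is f_k(x₁)·f_k(x₂).
  L_A = [(1/(8.8·√(2π)))·exp(−(27.26−29.2)²/(2·8.8²)) = 0.045334·exp(-0.02430) = 0.044246] × [0.043838] = 0.00193966
  L_B = [(1/(6.4·√(2π)))·exp(−(27.26−29.5)²/(2·6.4²)) = 0.062335·exp(-0.06125) = 0.0586313] × [0.0594219] = 0.00348398
Multiply by the mixture weights:
  P(Z=A)·L_A = 0.91 × 0.00193966 = 0.00176509
  P(Z=B)·L_B = 0.09 × 0.00348398 = 0.000313558
Sum: 0.00176509 + 0.000313558 = 0.00207865
Responsibility of Subgroup A: 0.00176509 / 0.00207865 ≈ 0.849

0.849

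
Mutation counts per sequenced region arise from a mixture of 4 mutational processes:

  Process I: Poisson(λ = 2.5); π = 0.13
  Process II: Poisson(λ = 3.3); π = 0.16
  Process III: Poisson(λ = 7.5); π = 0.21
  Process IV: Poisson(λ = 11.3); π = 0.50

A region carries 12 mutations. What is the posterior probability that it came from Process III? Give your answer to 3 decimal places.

Posterior ∝ prior × likelihood, so P(k | x) ∝ P(Z=k) f_k(x); normalise over all components.
Poisson probabilities:
  f_I = e^(−2.5)·2.5^12/12! = 1.02143e-05
  f_II = e^(−3.3)·3.3^12/12! = 0.000128428
  f_III = e^(−7.5)·7.5^12/12! = 0.0365754
  f_IV = e^(−11.3)·11.3^12/12! = 0.111964
Multiply by the mixture weights:
  P(Z=I)·f_I = 0.13 × 1.02143e-05 = 1.32785e-06
  P(Z=II)·f_II = 0.16 × 0.000128428 = 2.05484e-05
  P(Z=III)·f_III = 0.21 × 0.0365754 = 0.00768084
  P(Z=IV)·f_IV = 0.50 × 0.111964 = 0.0559818
Marginal: 1.32785e-06 + 2.05484e-05 + 0.00768084 + 0.0559818 = 0.0636845
So the posterior for Process III is 0.00768084 / 0.0636845 ≈ 0.121.

0.121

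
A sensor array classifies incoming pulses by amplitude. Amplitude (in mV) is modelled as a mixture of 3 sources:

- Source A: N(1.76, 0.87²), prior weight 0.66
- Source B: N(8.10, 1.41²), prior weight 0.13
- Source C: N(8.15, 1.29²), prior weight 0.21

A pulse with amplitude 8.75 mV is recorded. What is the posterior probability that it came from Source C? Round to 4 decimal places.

By Bayes' theorem, P(k | x) = P(Z=k) f_k(x) / Σ_j P(Z=j) f_j(x).
Evaluate each component's likelihood at the observed value:
  L_A = (1/(0.87·√(2π)))·exp(−(8.75−1.76)²/(2·0.87²)) = 0.458554·exp(-32.27646) = 4.40457e-15
  L_B = (1/(1.41·√(2π)))·exp(−(8.75−8.10)²/(2·1.41²)) = 0.282938·exp(-0.10626) = 0.254416
  L_C = (1/(1.29·√(2π)))·exp(−(8.75−8.15)²/(2·1.29²)) = 0.309258·exp(-0.10817) = 0.277552
Prior × likelihood for each component:
  P(Z=A)·L_A = 0.66 × 4.40457e-15 = 2.90702e-15
  P(Z=B)·L_B = 0.13 × 0.254416 = 0.033074
  P(Z=C)·L_C = 0.21 × 0.277552 = 0.0582859
Normaliser: 2.90702e-15 + 0.033074 + 0.0582859 = 0.0913599
P(Source C | 8.75 mV) ≈ 0.6380

0.6380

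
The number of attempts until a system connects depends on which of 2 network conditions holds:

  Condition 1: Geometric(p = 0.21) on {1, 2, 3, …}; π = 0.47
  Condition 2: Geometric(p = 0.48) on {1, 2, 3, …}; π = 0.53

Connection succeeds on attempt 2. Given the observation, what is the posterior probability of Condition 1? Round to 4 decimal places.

P(component k | x) = π_k·f_k(x) / marginal(x), where marginal(x) = Σ_j π_j·f_j(x).
Geometric probabilities:
  L_1 = 0.1659
  L_2 = 0.2496
Weight by the priors:
  π_1·L_1 = 0.47 × 0.1659 = 0.077973
  π_2·L_2 = 0.53 × 0.2496 = 0.132288
Normaliser: 0.077973 + 0.132288 = 0.210261
Responsibility of Condition 1: 0.077973 / 0.210261 ≈ 0.3708

0.3708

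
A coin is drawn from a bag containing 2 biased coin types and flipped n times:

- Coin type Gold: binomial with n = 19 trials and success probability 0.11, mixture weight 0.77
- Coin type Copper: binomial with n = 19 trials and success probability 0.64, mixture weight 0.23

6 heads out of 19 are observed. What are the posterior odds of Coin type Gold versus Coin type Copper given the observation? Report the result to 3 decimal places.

The posterior odds equal the prior odds times the likelihood ratio: (π_i/π_j)·(f_i(x)/f_j(x)).
Binomial probabilities:
  p_Gold = 0.0105659
  p_Copper = 0.00318049
Posterior odds = (π_Gold·p_Gold) / (π_Copper·p_Copper) = (0.77·0.0105659) / (0.23·0.00318049) = 0.00813577 / 0.000731513 ≈ 11.122

11.122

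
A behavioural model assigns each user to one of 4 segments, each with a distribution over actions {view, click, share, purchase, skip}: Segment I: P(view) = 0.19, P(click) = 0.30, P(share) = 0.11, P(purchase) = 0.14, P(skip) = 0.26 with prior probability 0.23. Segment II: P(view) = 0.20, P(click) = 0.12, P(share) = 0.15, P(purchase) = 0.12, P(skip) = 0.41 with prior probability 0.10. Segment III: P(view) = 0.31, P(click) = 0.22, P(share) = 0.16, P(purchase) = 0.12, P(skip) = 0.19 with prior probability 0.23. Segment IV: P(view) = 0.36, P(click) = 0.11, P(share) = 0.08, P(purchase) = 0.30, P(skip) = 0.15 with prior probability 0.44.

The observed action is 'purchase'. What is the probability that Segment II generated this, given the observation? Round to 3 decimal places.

Apply Bayes' rule: the posterior for each component is proportional to its prior times its likelihood at x.
Evaluate each component's likelihood at the observed value:
  p_I = 0.14
  p_II = 0.12
  p_III = 0.12
  p_IV = 0.3
Prior × likelihood for each component:
  π_I·p_I = 0.23 × 0.14 = 0.0322
  π_II·p_II = 0.10 × 0.12 = 0.012
  π_III·p_III = 0.23 × 0.12 = 0.0276
  π_IV·p_IV = 0.44 × 0.3 = 0.132
Sum: 0.0322 + 0.012 + 0.0276 + 0.132 = 0.2038
So the posterior for Segment II is 0.012 / 0.2038 ≈ 0.059.

0.059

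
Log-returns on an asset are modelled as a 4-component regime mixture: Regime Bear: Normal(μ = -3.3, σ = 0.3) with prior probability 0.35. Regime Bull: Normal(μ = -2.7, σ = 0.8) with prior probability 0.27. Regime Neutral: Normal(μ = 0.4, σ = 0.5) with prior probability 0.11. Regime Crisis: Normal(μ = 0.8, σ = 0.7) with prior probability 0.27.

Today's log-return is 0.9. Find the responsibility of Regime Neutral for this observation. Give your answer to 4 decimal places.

The responsibility of component k is P(Z=k) f_k(x) divided by Σ_j P(Z=j) f_j(x).
Evaluate each component's likelihood at the observed value:
  f_Bear = (1/(0.3·√(2π)))·exp(−(0.9−-3.3)²/(2·0.3²)) = 1.329808·exp(-98.00000) = 3.65536e-43
  f_Bull = (1/(0.8·√(2π)))·exp(−(0.9−-2.7)²/(2·0.8²)) = 0.498678·exp(-10.12500) = 1.99797e-05
  f_Neutral = (1/(0.5·√(2π)))·exp(−(0.9−0.4)²/(2·0.5²)) = 0.797885·exp(-0.50000) = 0.483941
  f_Crisis = (1/(0.7·√(2π)))·exp(−(0.9−0.8)²/(2·0.7²)) = 0.569918·exp(-0.01020) = 0.564132
Prior × likelihood for each component:
  P(Z=Bear)·f_Bear = 0.35 × 3.65536e-43 = 1.27937e-43
  P(Z=Bull)·f_Bull = 0.27 × 1.99797e-05 = 5.39451e-06
  P(Z=Neutral)·f_Neutral = 0.11 × 0.483941 = 0.0532336
  P(Z=Crisis)·f_Crisis = 0.27 × 0.564132 = 0.152316
Normaliser: 1.27937e-43 + 5.39451e-06 + 0.0532336 + 0.152316 = 0.205554
P(Regime Neutral | the observation) = 0.0532336 / 0.205554 ≈ 0.2590

0.2590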